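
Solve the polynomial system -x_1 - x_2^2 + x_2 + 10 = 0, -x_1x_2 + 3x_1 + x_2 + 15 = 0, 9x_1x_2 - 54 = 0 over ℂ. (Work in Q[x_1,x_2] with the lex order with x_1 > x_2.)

{(-2, -3)}

Compute a lex Gröbner basis by Buchberger's algorithm.
f_1 = -x_1 - x_2^2 + x_2 + 10, LT = x_1.
f_2 = -x_1x_2 + 3x_1 + x_2 + 15, LT = x_1x_2.
f_3 = 9x_1x_2 - 54, LT = x_1x_2.

S(f_1,f_2): lcm = x_1x_2. S = 3x_1 + x_2^3 - x_2^2 - 9x_2 + 15.
  leading term x_1: subtract (-3)·f_1 from 3x_1 + x_2^3 - x_2^2 - 9x_2 + 15 → x_2^3 - 4x_2^2 - 6x_2 + 45
  leading term x_2^3: no divisor's leading term divides it; move x_2^3 to the remainder.
  leading term x_2^2: no divisor's leading term divides it; move -4x_2^2 to the remainder.
  leading term x_2: no divisor's leading term divides it; move -6x_2 to the remainder.
  leading term 1: no divisor's leading term divides it; move 45 to the remainder.
  remainder x_2^3 - 4x_2^2 - 6x_2 + 45 ≠ 0; add h_4 = x_2^3 - 4x_2^2 - 6x_2 + 45 to the basis.

S(f_1,f_3): lcm = x_1x_2. S = x_2^3 - x_2^2 - 10x_2 + 6.
  leading term x_2^3: subtract (1)·h_4 from x_2^3 - x_2^2 - 10x_2 + 6 → 3x_2^2 - 4x_2 - 39
  leading term x_2^2: no divisor's leading term divides it; move 3x_2^2 to the remainder.
  leading term x_2: no divisor's leading term divides it; move -4x_2 to the remainder.
  leading term 1: no divisor's leading term divides it; move -39 to the remainder.
  remainder 3x_2^2 - 4x_2 - 39 ≠ 0; add h_5 = 3x_2^2 - 4x_2 - 39 to the basis.

S(f_3,h_4): lcm = x_1x_2^3. S = 4x_1x_2^2 + 6x_1x_2 - 45x_1 - 6x_2^2.
  leading term x_1x_2^2: subtract (-4x_2^2)·f_1 from 4x_1x_2^2 + 6x_1x_2 - 45x_1 - 6x_2^2 → 6x_1x_2 - 45x_1 - 4x_2^4 + 4x_2^3 + 34x_2^2
  leading term x_1x_2: subtract (-6x_2)·f_1 from 6x_1x_2 - 45x_1 - 4x_2^4 + 4x_2^3 + 34x_2^2 → -45x_1 - 4x_2^4 - 2x_2^3 + 40x_2^2 + 60x_2
  leading term x_1: subtract (45)·f_1 from -45x_1 - 4x_2^4 - 2x_2^3 + 40x_2^2 + 60x_2 → -4x_2^4 - 2x_2^3 + 85x_2^2 + 15x_2 - 450
  leading term x_2^4: subtract (-4x_2)·h_4 from -4x_2^4 - 2x_2^3 + 85x_2^2 + 15x_2 - 450 → -18x_2^3 + 61x_2^2 + 195x_2 - 450
  leading term x_2^3: subtract (-18)·h_4 from -18x_2^3 + 61x_2^2 + 195x_2 - 450 → -11x_2^2 + 87x_2 + 360
  leading term x_2^2: subtract (-11/3)·h_5 from -11x_2^2 + 87x_2 + 360 → 217/3x_2 + 217
  leading term x_2: no divisor's leading term divides it; move 217/3x_2 to the remainder.
  leading term 1: no divisor's leading term divides it; move 217 to the remainder.
  remainder 217/3x_2 + 217 ≠ 0; add h_6 = 217/3x_2 + 217 to the basis.

The other S-polynomials (S(f_2,f_3), S(f_1,h_4), S(f_2,h_4), S(f_1,h_5), S(f_2,h_5), S(f_3,h_5), S(h_4,h_5), S(f_1,h_6), S(f_2,h_6), S(f_3,h_6), S(h_4,h_6), S(h_5,h_6)) all reduce to 0 modulo the current basis, so we have a Gröbner basis.
Inter-reduce: drop elements whose leading term is divisible by another's, tail-reduce, and make monic.
Reduced Gröbner basis: {x_1 + 2, x_2 + 3}.

From the last basis element, x_2 + 3 = 0, so x_2 takes values in {-3}. Each choice, substituted upward through the basis, yields the corresponding point(s) of the solution set.
  x_2 = -3: the earlier basis element becomes x_1 + 2 = 0, giving x_1 = -2 — point (-2, -3).
Check: every point annihilates each of the original generators.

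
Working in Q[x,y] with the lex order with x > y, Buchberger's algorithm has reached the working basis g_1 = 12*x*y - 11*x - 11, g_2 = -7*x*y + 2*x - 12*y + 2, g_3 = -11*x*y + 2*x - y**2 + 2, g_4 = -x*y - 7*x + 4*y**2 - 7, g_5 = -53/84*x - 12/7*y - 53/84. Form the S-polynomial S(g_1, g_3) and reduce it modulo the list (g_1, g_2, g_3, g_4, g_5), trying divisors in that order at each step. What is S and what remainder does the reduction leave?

S(g_1, g_3) = -97/132*x - 1/11*y**2 - 97/132; remainder on division = -1/11*y**2 + 1164/583*y.

lcm(LM(g_1), LM(g_3)) = x*y.
S = (lcm/LT(g_1))·g_1 − (lcm/LT(g_3))·g_3 = -97/132*x - 1/11*y**2 - 97/132.
Reduce S modulo (g_1, g_2, g_3, g_4, g_5) in that order:
  leading term x: subtract (679/583)·g_5 from -97/132*x - 1/11*y**2 - 97/132 → -1/11*y**2 + 1164/583*y
  leading term y**2: no divisor's leading term divides it; move -1/11*y**2 to the remainder.
  leading term y: no divisor's leading term divides it; move 1164/583*y to the remainder.
The remainder -1/11*y**2 + 1164/583*y is nonzero, so it would be added as the next basis element.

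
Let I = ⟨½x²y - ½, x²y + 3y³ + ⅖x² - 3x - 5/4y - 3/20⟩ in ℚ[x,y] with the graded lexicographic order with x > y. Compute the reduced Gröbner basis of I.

G = {x⁴ - 15/2x³ + 17/8x² + 15/2y² - 25/8, x²y - 1, y³ + 2/15x² - x - 5/12y + 17/60}

f_1 = ½x²y - ½, LT = x²y.
f_2 = x²y + 3y³ + ⅖x² - 3x - 5/4y - 3/20, LT = x²y.

S(f_1,f_2): lcm = x²y. S = -3y³ - ⅖x² + 3x + 5/4y - 17/20.
  leading term y³: no divisor's leading term divides it; move -3y³ to the remainder.
  leading term x²: no divisor's leading term divides it; move -⅖x² to the remainder.
  leading term x: no divisor's leading term divides it; move 3x to the remainder.
  leading term y: no divisor's leading term divides it; move 5/4y to the remainder.
  leading term 1: no divisor's leading term divides it; move -17/20 to the remainder.
  remainder -3y³ - ⅖x² + 3x + 5/4y - 17/20 ≠ 0; add g_3 = -3y³ - ⅖x² + 3x + 5/4y - 17/20 to the basis.

S(f_1,g_3): lcm = x²y³. S = -2/15x⁴ + x³ + 5/12x²y - 17/60x² - y².
  leading term x⁴: no divisor's leading term divides it; move -2/15x⁴ to the remainder.
  leading term x³: no divisor's leading term divides it; move x³ to the remainder.
  leading term x²y: subtract (⅚)·f_1 from 5/12x²y - 17/60x² - y² → -17/60x² - y² + 5/12
  leading term x²: no divisor's leading term divides it; move -17/60x² to the remainder.
  leading term y²: no divisor's leading term divides it; move -y² to the remainder.
  leading term 1: no divisor's leading term divides it; move 5/12 to the remainder.
  remainder -2/15x⁴ + x³ - 17/60x² - y² + 5/12 ≠ 0; add g_4 = -2/15x⁴ + x³ - 17/60x² - y² + 5/12 to the basis.

The other S-polynomials (S(f_2,g_3), S(f_1,g_4), S(f_2,g_4), S(g_3,g_4)) all reduce to 0 modulo the current basis, so we have a Gröbner basis.
Inter-reduce: drop elements whose leading term is divisible by another's, tail-reduce, and make monic.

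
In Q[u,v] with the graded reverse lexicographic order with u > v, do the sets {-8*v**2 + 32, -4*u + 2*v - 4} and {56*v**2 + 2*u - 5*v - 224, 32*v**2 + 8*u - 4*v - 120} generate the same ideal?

Since reduced Gröbner bases are canonical representatives of ideals under a given ordering, it suffices to compute and compare them.
Buchberger on the first generating set:
f_1 = -8*v**2 + 32, LT = v**2.
f_2 = -4*u + 2*v - 4, LT = u.

The S-polynomials (S(f_1,f_2)) all reduce to 0 modulo the current basis, so we have a Gröbner basis.
Inter-reduce: drop elements whose leading term is divisible by another's, tail-reduce, and make monic.
Reduced Gröbner basis: {v**2 - 4, u - 1/2*v + 1}.

Buchberger on the second generating set:
h_1 = 56*v**2 + 2*u - 5*v - 224, LT = v**2.
h_2 = 32*v**2 + 8*u - 4*v - 120, LT = v**2.

S(h_1,h_2): lcm = v**2. S = -3/14*u + 1/28*v - 1/4.
  leading term u: no divisor's leading term divides it; move -3/14*u to the remainder.
  leading term v: no divisor's leading term divides it; move 1/28*v to the remainder.
  leading term 1: no divisor's leading term divides it; move -1/4 to the remainder.
  remainder -3/14*u + 1/28*v - 1/4 ≠ 0; add k_3 = -3/14*u + 1/28*v - 1/4 to the basis.

The other S-polynomials (S(h_1,k_3), S(h_2,k_3)) all reduce to 0 modulo the current basis, so we have a Gröbner basis.
Inter-reduce: drop elements whose leading term is divisible by another's, tail-reduce, and make monic.
Reduced Gröbner basis: {v**2 - 1/12*v - 97/24, u - 1/6*v + 7/6}.

The bases are distinct; the ideals are different.

No, the ideals differ.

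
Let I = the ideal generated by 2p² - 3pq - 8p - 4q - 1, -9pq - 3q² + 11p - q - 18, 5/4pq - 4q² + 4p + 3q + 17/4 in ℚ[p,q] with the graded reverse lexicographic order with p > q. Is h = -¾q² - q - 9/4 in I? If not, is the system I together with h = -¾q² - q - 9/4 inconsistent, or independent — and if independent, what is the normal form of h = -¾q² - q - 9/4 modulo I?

Adjoining -¾q² - q - 9/4 makes the ideal the whole ring: the system is inconsistent.

First compute the reduced Gröbner basis of I by Buchberger's algorithm.
f_1 = 2p² - 3pq - 8p - 4q - 1, LT = p².
f_2 = -9pq - 3q² + 11p - q - 18, LT = pq.
f_3 = 5/4pq - 4q² + 4p + 3q + 17/4, LT = pq.

S(f_1,f_2): lcm = p²q. S = -11/6pq² + 11/9p² - 37/9pq - 2q² - 2p - ½q.
  leading term pq²: subtract (11/54q)·f_2 from -11/6pq² + 11/9p² - 37/9pq - 2q² - 2p - ½q → 11/18q³ + 11/9p² - 343/54pq - 97/54q² - 2p + 19/6q
  leading term q³: no divisor's leading term divides it; move 11/18q³ to the remainder.
  leading term p²: subtract (11/18)·f_1 from 11/9p² - 343/54pq - 97/54q² - 2p + 19/6q → -122/27pq - 97/54q² + 26/9p + 101/18q + 11/18
  leading term pq: subtract (122/243)·f_2 from -122/27pq - 97/54q² + 26/9p + 101/18q + 11/18 → -47/162q² - 640/243p + 2971/486q + 521/54
  leading term q²: no divisor's leading term divides it; move -47/162q² to the remainder.
  leading term p: no divisor's leading term divides it; move -640/243p to the remainder.
  leading term q: no divisor's leading term divides it; move 2971/486q to the remainder.
  leading term 1: no divisor's leading term divides it; move 521/54 to the remainder.
  remainder 11/18q³ - 47/162q² - 640/243p + 2971/486q + 521/54 ≠ 0; add k_4 = 11/18q³ - 47/162q² - 640/243p + 2971/486q + 521/54 to the basis.

S(f_1,f_3): lcm = p²q. S = 17/10pq² - 16/5p² - 32/5pq - 2q² - 17/5p - ½q.
  leading term pq²: subtract (-17/90q)·f_2 from 17/10pq² - 16/5p² - 32/5pq - 2q² - 17/5p - ½q → -17/30q³ - 16/5p² - 389/90pq - 197/90q² - 17/5p - 39/10q
  leading term q³: subtract (-51/55)·k_4 from -17/30q³ - 16/5p² - 389/90pq - 197/90q² - 17/5p - 39/10q → -16/5p² - 389/90pq - 730/297q² - 26027/4455p + 7879/4455q + 8857/990
  leading term p²: subtract (-8/5)·f_1 from -16/5p² - 389/90pq - 730/297q² - 26027/4455p + 7879/4455q + 8857/990 → -821/90pq - 730/297q² - 83051/4455p - 20633/4455q + 7273/990
  leading term pq: subtract (821/810)·f_2 from -821/90pq - 730/297q² - 83051/4455p - 20633/4455q + 7273/990 → 577/990q² - 88481/2970p - 2149/594q + 563/22
  leading term q²: no divisor's leading term divides it; move 577/990q² to the remainder.
  leading term p: no divisor's leading term divides it; move -88481/2970p to the remainder.
  leading term q: no divisor's leading term divides it; move -2149/594q to the remainder.
  leading term 1: no divisor's leading term divides it; move 563/22 to the remainder.
  remainder 577/990q² - 88481/2970p - 2149/594q + 563/22 ≠ 0; add k_5 = 577/990q² - 88481/2970p - 2149/594q + 563/22 to the basis.

S(f_2,f_3): lcm = pq. S = 53/15q² - 199/45p - 103/45q - 7/5.
  leading term q²: subtract (3498/577)·k_5 from 53/15q² - 199/45p - 103/45q - 7/5 → 304978/1731p + 170018/8655q - 451624/2885
  leading term p: no divisor's leading term divides it; move 304978/1731p to the remainder.
  leading term q: no divisor's leading term divides it; move 170018/8655q to the remainder.
  leading term 1: no divisor's leading term divides it; move -451624/2885 to the remainder.
  remainder 304978/1731p + 170018/8655q - 451624/2885 ≠ 0; add k_6 = 304978/1731p + 170018/8655q - 451624/2885 to the basis.

S(f_3,k_4): lcm = pq³. S = -16/5q⁴ + 1819/495pq² + 12/5q³ + 1280/297p² - 2971/297pq + 17/5q² - 521/33p.
  leading term q⁴: subtract (-288/55q)·k_4 from -16/5q⁴ + 1819/495pq² + 12/5q³ + 1280/297p² - 2971/297pq + 17/5q² - 521/33p → 1819/495pq² + 436/495q³ + 1280/297p² - 7067/297pq + 10517/297q² - 521/33p + 8336/165q
  leading term pq²: subtract (-1819/4455q)·f_2 from 1819/495pq² + 436/495q³ + 1280/297p² - 7067/297pq + 10517/297q² - 521/33p + 8336/165q → -511/1485q³ + 1280/297p² - 85996/4455pq + 14176/405q² - 521/33p + 4274/99q
  leading term q³: subtract (-1022/1815)·k_4 from -511/1485q³ + 1280/297p² - 85996/4455pq + 14176/405q² - 521/33p + 4274/99q → 1280/297p² - 85996/4455pq + 5121871/147015q² - 1523449/88209p + 20558851/441045q + 266231/49005
  leading term p²: subtract (640/297)·f_1 from 1280/297p² - 85996/4455pq + 5121871/147015q² - 1523449/88209p + 20558851/441045q + 266231/49005 → -57196/4455pq + 5121871/147015q² - 2809/88209p + 24360451/441045q + 371831/49005
  leading term pq: subtract (57196/40095)·f_2 from -57196/4455pq + 5121871/147015q² - 2809/88209p + 24360451/441045q + 371831/49005 → 213001/5445q² - 256843/16335p + 925541/16335q + 181127/5445
  leading term q²: subtract (426002/6347)·k_5 from 213001/5445q² - 256843/16335p + 925541/16335q + 181127/5445 → 339969874/171369p + 256612082/856845q - 481079096/285615
  leading term p: subtract (169984937/15096411)·k_6 from 339969874/171369p + 256612082/856845q - 481079096/285615 → 5909890672/75482055q + 5909890672/75482055
  leading term q: no divisor's leading term divides it; move 5909890672/75482055q to the remainder.
  leading term 1: no divisor's leading term divides it; move 5909890672/75482055 to the remainder.
  remainder 5909890672/75482055q + 5909890672/75482055 ≠ 0; add k_7 = 5909890672/75482055q + 5909890672/75482055 to the basis.

The other S-polynomials (S(f_1,k_4), S(f_2,k_4), S(f_1,k_5), S(f_2,k_5), S(f_3,k_5), S(k_4,k_5), S(f_1,k_6), S(f_2,k_6), S(f_3,k_6), S(k_4,k_6), S(k_5,k_6), S(f_1,k_7), S(f_2,k_7), S(f_3,k_7), S(k_4,k_7), S(k_5,k_7), S(k_6,k_7)) all reduce to 0 modulo the current basis, so we have a Gröbner basis.
Inter-reduce: drop elements whose leading term is divisible by another's, tail-reduce, and make monic.
Reduced Gröbner basis: {p - 1, q + 1}.
Label its elements g_1 = p - 1, g_2 = q + 1.

Reduce h = -¾q² - q - 9/4 modulo G:
  leading term q²: subtract (-¾q)·g_2 from -¾q² - q - 9/4 → -¼q - 9/4
  leading term q: subtract (-¼)·g_2 from -¼q - 9/4 → -2
  leading term 1: no divisor's leading term divides it; move -2 to the remainder.
  normal form = -2.
The normal form is nonzero, so h ∉ I. Since h minus its normal form lies in I, I + (h) = I + (r) where r = -2; decide whether this ideal is the whole ring.
Here r = -2 is a nonzero constant, hence a unit: 1 ∈ I + (h), the Gröbner basis of I + (h) is {1}, and the enlarged system has no common solution — adjoining h is inconsistent.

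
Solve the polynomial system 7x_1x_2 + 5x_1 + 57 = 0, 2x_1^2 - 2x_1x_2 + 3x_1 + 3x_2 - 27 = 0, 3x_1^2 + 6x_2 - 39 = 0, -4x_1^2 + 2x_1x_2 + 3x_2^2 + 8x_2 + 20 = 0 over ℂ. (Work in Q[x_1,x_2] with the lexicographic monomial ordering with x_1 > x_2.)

{(-3, 2)}

Compute a lex Gröbner basis by Buchberger's algorithm.
f_1 = 7x_1x_2 + 5x_1 + 57, LT = x_1x_2.
f_2 = 2x_1^2 - 2x_1x_2 + 3x_1 + 3x_2 - 27, LT = x_1^2.
f_3 = 3x_1^2 + 6x_2 - 39, LT = x_1^2.
f_4 = -4x_1^2 + 2x_1x_2 + 3x_2^2 + 8x_2 + 20, LT = x_1^2.

S(f_1,f_2): lcm = x_1^2x_2. S = 5/7x_1^2 + x_1x_2^2 - 3/2x_1x_2 + 57/7x_1 - 3/2x_2^2 + 27/2x_2.
  leading term x_1^2: subtract (5/14)·f_2 from 5/7x_1^2 + x_1x_2^2 - 3/2x_1x_2 + 57/7x_1 - 3/2x_2^2 + 27/2x_2 → x_1x_2^2 - 11/14x_1x_2 + 99/14x_1 - 3/2x_2^2 + 87/7x_2 + 135/14
  leading term x_1x_2^2: subtract (1/7x_2)·f_1 from x_1x_2^2 - 11/14x_1x_2 + 99/14x_1 - 3/2x_2^2 + 87/7x_2 + 135/14 → -3/2x_1x_2 + 99/14x_1 - 3/2x_2^2 + 30/7x_2 + 135/14
  leading term x_1x_2: subtract (-3/14)·f_1 from -3/2x_1x_2 + 99/14x_1 - 3/2x_2^2 + 30/7x_2 + 135/14 → 57/7x_1 - 3/2x_2^2 + 30/7x_2 + 153/7
  leading term x_1: no divisor's leading term divides it; move 57/7x_1 to the remainder.
  leading term x_2^2: no divisor's leading term divides it; move -3/2x_2^2 to the remainder.
  leading term x_2: no divisor's leading term divides it; move 30/7x_2 to the remainder.
  leading term 1: no divisor's leading term divides it; move 153/7 to the remainder.
  remainder 57/7x_1 - 3/2x_2^2 + 30/7x_2 + 153/7 ≠ 0; add h_5 = 57/7x_1 - 3/2x_2^2 + 30/7x_2 + 153/7 to the basis.

S(f_1,f_3): lcm = x_1^2x_2. S = 5/7x_1^2 + 57/7x_1 - 2x_2^2 + 13x_2.
  leading term x_1^2: subtract (5/14)·f_2 from 5/7x_1^2 + 57/7x_1 - 2x_2^2 + 13x_2 → 5/7x_1x_2 + 99/14x_1 - 2x_2^2 + 167/14x_2 + 135/14
  leading term x_1x_2: subtract (5/49)·f_1 from 5/7x_1x_2 + 99/14x_1 - 2x_2^2 + 167/14x_2 + 135/14 → 643/98x_1 - 2x_2^2 + 167/14x_2 + 375/98
  leading term x_1: subtract (643/798)·h_5 from 643/98x_1 - 2x_2^2 + 167/14x_2 + 375/98 → -421/532x_2^2 + 15781/1862x_2 - 12834/931
  leading term x_2^2: no divisor's leading term divides it; move -421/532x_2^2 to the remainder.
  leading term x_2: no divisor's leading term divides it; move 15781/1862x_2 to the remainder.
  leading term 1: no divisor's leading term divides it; move -12834/931 to the remainder.
  remainder -421/532x_2^2 + 15781/1862x_2 - 12834/931 ≠ 0; add h_6 = -421/532x_2^2 + 15781/1862x_2 - 12834/931 to the basis.

S(f_1,f_4): lcm = x_1^2x_2. S = 5/7x_1^2 + 1/2x_1x_2^2 + 57/7x_1 + 3/4x_2^3 + 2x_2^2 + 5x_2.
  leading term x_1^2: subtract (5/14)·f_2 from 5/7x_1^2 + 1/2x_1x_2^2 + 57/7x_1 + 3/4x_2^3 + 2x_2^2 + 5x_2 → 1/2x_1x_2^2 + 5/7x_1x_2 + 99/14x_1 + 3/4x_2^3 + 2x_2^2 + 55/14x_2 + 135/14
  leading term x_1x_2^2: subtract (1/14x_2)·f_1 from 1/2x_1x_2^2 + 5/7x_1x_2 + 99/14x_1 + 3/4x_2^3 + 2x_2^2 + 55/14x_2 + 135/14 → 5/14x_1x_2 + 99/14x_1 + 3/4x_2^3 + 2x_2^2 - 1/7x_2 + 135/14
  leading term x_1x_2: subtract (5/98)·f_1 from 5/14x_1x_2 + 99/14x_1 + 3/4x_2^3 + 2x_2^2 - 1/7x_2 + 135/14 → 334/49x_1 + 3/4x_2^3 + 2x_2^2 - 1/7x_2 + 330/49
  leading term x_1: subtract (334/399)·h_5 from 334/49x_1 + 3/4x_2^3 + 2x_2^2 - 1/7x_2 + 330/49 → 3/4x_2^3 + 433/133x_2^2 - 3473/931x_2 - 10764/931
  leading term x_2^3: subtract (-399/421x_2)·h_6 from 3/4x_2^3 + 433/133x_2^2 - 3473/931x_2 - 10764/931 → 1264103/111986x_2^2 - 6582899/391951x_2 - 10764/931
  leading term x_2^2: subtract (-2528206/177241)·h_6 from 1264103/111986x_2^2 - 6582899/391951x_2 - 10764/931 → 904074156/8684809x_2 - 1808148312/8684809
  leading term x_2: no divisor's leading term divides it; move 904074156/8684809x_2 to the remainder.
  leading term 1: no divisor's leading term divides it; move -1808148312/8684809 to the remainder.
  remainder 904074156/8684809x_2 - 1808148312/8684809 ≠ 0; add h_7 = 904074156/8684809x_2 - 1808148312/8684809 to the basis.

The other S-polynomials (S(f_2,f_3), S(f_2,f_4), S(f_3,f_4), S(f_1,h_5), S(f_2,h_5), S(f_3,h_5), S(f_4,h_5), S(f_1,h_6), S(f_2,h_6), S(f_3,h_6), S(f_4,h_6), S(h_5,h_6), S(f_1,h_7), S(f_2,h_7), S(f_3,h_7), S(f_4,h_7), S(h_5,h_7), S(h_6,h_7)) all reduce to 0 modulo the current basis, so we have a Gröbner basis.
Inter-reduce: drop elements whose leading term is divisible by another's, tail-reduce, and make monic.
Reduced Gröbner basis: {x_1 + 3, x_2 - 2}.

Elimination: the polynomial x_2 - 2 lies in the elimination ideal for x_2, so x_2 ∈ {2}. For each such x_2, the remaining basis elements (now univariate) give the rest of the solution.
  x_2 = 2: the earlier basis element becomes x_1 + 3 = 0, giving x_1 = -3 — point (-3, 2).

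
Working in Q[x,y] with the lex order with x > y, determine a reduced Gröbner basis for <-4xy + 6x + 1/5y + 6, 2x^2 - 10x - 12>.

G = {x - 119/30y + 1, y^2 - 30/17y}

Buchberger's algorithm terminates because the ascending chain of leading-term ideals stabilizes.

f_1 = -4xy + 6x + 1/5y + 6, LT = xy.
f_2 = 2x^2 - 10x - 12, LT = x^2.

S(f_1,f_2): lcm = x^2y. S = -3/2x^2 + 99/20xy - 3/2x + 6y.
  reduce S modulo (f_1, f_2):
  remainder -63/40x + 2499/400y - 63/40 ≠ 0; add g_3 = -63/40x + 2499/400y - 63/40 to the basis.

S(f_1,g_3): lcm = xy. S = -3/2x + 119/30y^2 - 21/20y - 3/2.
  reduce S modulo (f_1, f_2, g_3):
  remainder 119/30y^2 - 7y ≠ 0; add g_4 = 119/30y^2 - 7y to the basis.

The other S-polynomials (S(f_2,g_3), S(f_1,g_4), S(f_2,g_4), S(g_3,g_4)) all reduce to 0 modulo the current basis, so we have a Gröbner basis.
Inter-reduce: drop elements whose leading term is divisible by another's, tail-reduce, and make monic.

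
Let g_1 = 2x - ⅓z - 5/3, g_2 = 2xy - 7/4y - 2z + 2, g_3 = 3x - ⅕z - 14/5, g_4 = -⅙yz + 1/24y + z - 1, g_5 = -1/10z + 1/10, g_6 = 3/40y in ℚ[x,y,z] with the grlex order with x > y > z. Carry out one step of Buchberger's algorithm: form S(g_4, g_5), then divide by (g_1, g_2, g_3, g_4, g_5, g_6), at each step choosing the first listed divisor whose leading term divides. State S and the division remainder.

S(g_4, g_5) = ¾y - 6z + 6; remainder on division = 0.

lcm(LM(g_4), LM(g_5)) = yz.
S = (lcm/LT(g_4))·g_4 − (lcm/LT(g_5))·g_5 = ¾y - 6z + 6.
Reduce S modulo (g_1, g_2, g_3, g_4, g_5, g_6) in that order:
  leading term y: subtract (10)·g_6 from ¾y - 6z + 6 → -6z + 6
  leading term z: subtract (60)·g_5 from -6z + 6 → 0
The remainder is 0, so this S-polynomial contributes no new basis element.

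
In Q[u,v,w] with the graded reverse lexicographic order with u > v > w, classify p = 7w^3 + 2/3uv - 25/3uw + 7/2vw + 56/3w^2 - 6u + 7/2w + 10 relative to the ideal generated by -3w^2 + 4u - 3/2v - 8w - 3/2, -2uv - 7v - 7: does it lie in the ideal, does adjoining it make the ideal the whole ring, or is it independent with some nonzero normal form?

First compute the reduced Gröbner basis of I by Buchberger's algorithm.
f_1 = -3w^2 + 4u - 3/2v - 8w - 3/2, LT = w^2.
f_2 = -2uv - 7v - 7, LT = uv.

The S-polynomials (S(f_1,f_2)) all reduce to 0 modulo the current basis, so we have a Gröbner basis.
Inter-reduce: drop elements whose leading term is divisible by another's, tail-reduce, and make monic.
Reduced Gröbner basis: {uv + 7/2v + 7/2, w^2 - 4/3u + 1/2v + 8/3w + 1/2}.
Label its elements g_1 = uv + 7/2v + 7/2, g_2 = w^2 - 4/3u + 1/2v + 8/3w + 1/2.

Reduce p = 7w^3 + 2/3uv - 25/3uw + 7/2vw + 56/3w^2 - 6u + 7/2w + 10 modulo G:
  leading term w^3: subtract (7w)·g_2 from 7w^3 + 2/3uv - 25/3uw + 7/2vw + 56/3w^2 - 6u + 7/2w + 10 → 2/3uv + uw - 6u + 10
  leading term uv: subtract (2/3)·g_1 from 2/3uv + uw - 6u + 10 → uw - 6u - 7/3v + 23/3
  leading term uw: no divisor's leading term divides it; move uw to the remainder.
  leading term u: no divisor's leading term divides it; move -6u to the remainder.
  leading term v: no divisor's leading term divides it; move -7/3v to the remainder.
  leading term 1: no divisor's leading term divides it; move 23/3 to the remainder.
  normal form = uw - 6u - 7/3v + 23/3.
The normal form is nonzero, so p ∉ I. Since p minus its normal form lies in I, I + (p) = I + (r) where r = uw - 6u - 7/3v + 23/3; decide whether this ideal is the whole ring.
Run Buchberger on G together with r (pairs among the g_i already reduce to 0 since G is a Gröbner basis):
g_1 = uv + 7/2v + 7/2, LT = uv.
g_2 = w^2 - 4/3u + 1/2v + 8/3w + 1/2, LT = w^2.
r = uw - 6u - 7/3v + 23/3, LT = uw.

S(g_1,r): lcm = uvw. S = 6uv + 7/3v^2 + 7/2vw - 23/3v + 7/2w.
  reduce S modulo (g_1, g_2, r):
  remainder 7/3v^2 + 7/2vw - 86/3v + 7/2w - 21 ≠ 0; add m_4 = 7/3v^2 + 7/2vw - 86/3v + 7/2w - 21 to the basis.

S(g_2,r): lcm = uw^2. S = -4/3u^2 + 1/2uv + 26/3uw + 7/3vw + 1/2u - 23/3w.
  reduce S modulo (g_1, g_2, r, m_4):
  remainder -4/3u^2 + 7/3vw + 105/2u + 665/36v - 23/3w - 2455/36 ≠ 0; add m_5 = -4/3u^2 + 7/3vw + 105/2u + 665/36v - 23/3w - 2455/36 to the basis.

The other S-polynomials (S(g_1,g_2), S(g_1,m_4), S(g_2,m_4), S(r,m_4), S(g_1,m_5), S(g_2,m_5), S(r,m_5), S(m_4,m_5)) all reduce to 0 modulo the current basis, so we have a Gröbner basis.
Inter-reduce: drop elements whose leading term is divisible by another's, tail-reduce, and make monic.
Reduced Gröbner basis: {u^2 - 7/4vw - 315/8u - 665/48v + 23/4w + 2455/48, uv + 7/2v + 7/2, v^2 + 3/2vw - 86/7v + 3/2w - 9, uw - 6u - 7/3v + 23/3, w^2 - 4/3u + 1/2v + 8/3w + 1/2}.
The reduced Gröbner basis of I + (p) is {u^2 - 7/4vw - 315/8u - 665/48v + 23/4w + 2455/48, uv + 7/2v + 7/2, v^2 + 3/2vw - 86/7v + 3/2w - 9, uw - 6u - 7/3v + 23/3, w^2 - 4/3u + 1/2v + 8/3w + 1/2} ≠ {1}, a proper ideal, so the enlarged system stays consistent: p is independent of I, with normal form uw - 6u - 7/3v + 23/3.

The remainder on division by a Gröbner basis is unique — it is the normal form.

7w^3 + 2/3uv - 25/3uw + 7/2vw + 56/3w^2 - 6u + 7/2w + 10 is independent of I; its normal form modulo I is uw - 6u - 7/3v + 23/3.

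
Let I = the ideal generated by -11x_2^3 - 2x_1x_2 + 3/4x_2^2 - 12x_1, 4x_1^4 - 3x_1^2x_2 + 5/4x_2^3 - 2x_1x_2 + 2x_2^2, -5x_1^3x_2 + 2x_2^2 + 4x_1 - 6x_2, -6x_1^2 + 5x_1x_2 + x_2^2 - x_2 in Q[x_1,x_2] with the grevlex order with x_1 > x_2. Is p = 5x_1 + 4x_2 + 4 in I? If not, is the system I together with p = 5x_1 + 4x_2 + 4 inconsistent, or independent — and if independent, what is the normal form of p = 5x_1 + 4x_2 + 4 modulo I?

First compute the reduced Gröbner basis of I by Buchberger's algorithm.
f_1 = -11x_2^3 - 2x_1x_2 + 3/4x_2^2 - 12x_1, LT = x_2^3.
f_2 = 4x_1^4 - 3x_1^2x_2 + 5/4x_2^3 - 2x_1x_2 + 2x_2^2, LT = x_1^4.
f_3 = -5x_1^3x_2 + 2x_2^2 + 4x_1 - 6x_2, LT = x_1^3x_2.
f_4 = -6x_1^2 + 5x_1x_2 + x_2^2 - x_2, LT = x_1^2.

S(f_1,f_3): lcm = x_1^3x_2^3. S = 2/11x_1^4x_2 - 3/44x_1^3x_2^2 + 12/11x_1^4 + 2/5x_2^4 + 4/5x_1x_2^2 - 6/5x_2^3.
  reduce S modulo (f_1, f_2, f_3, f_4):
  remainder 8693/5808x_1x_2^2 + 16963/63888x_1x_2 - 368569/511104x_2^2 + 88511/53240x_1 + 5/242x_2 ≠ 0; add h_5 = 8693/5808x_1x_2^2 + 16963/63888x_1x_2 - 368569/511104x_2^2 + 88511/53240x_1 + 5/242x_2 to the basis.

S(f_2,f_3): lcm = x_1^4x_2. S = -3/4x_1^2x_2^2 + 5/16x_2^4 - 1/10x_1x_2^2 + 1/2x_2^3 + 4/5x_1^2 - 6/5x_1x_2.
  reduce S modulo (f_1, f_2, f_3, f_4, h_5):
  remainder -787609/2868690x_1x_2 + 669253/2868690x_2^2 - 1494912/2390575x_1 - 32056/130395x_2 ≠ 0; add h_6 = -787609/2868690x_1x_2 + 669253/2868690x_2^2 - 1494912/2390575x_1 - 32056/130395x_2 to the basis.

S(f_2,f_4): lcm = x_1^4. S = 5/6x_1^3x_2 + 1/6x_1^2x_2^2 - 11/12x_1^2x_2 + 5/16x_2^3 - 1/2x_1x_2 + 1/2x_2^2.
  reduce S modulo (f_1, f_2, f_3, f_4, h_5, h_6):
  remainder 1373106367/9980581248x_2^2 + 2730056191/1039643880x_1 - 12448483/25991097x_2 ≠ 0; add h_7 = 1373106367/9980581248x_2^2 + 2730056191/1039643880x_1 - 12448483/25991097x_2 to the basis.

S(f_3,f_4): lcm = x_1^3x_2. S = 5/6x_1^2x_2^2 + 1/6x_1x_2^3 - 1/6x_1x_2^2 - 2/5x_2^2 - 4/5x_1 + 6/5x_2.
  reduce S modulo (f_1, f_2, f_3, f_4, h_5, h_6, h_7):
  remainder 2915316448448/102982977525x_1 - 56398210946/20596595505x_2 ≠ 0; add h_8 = 2915316448448/102982977525x_1 - 56398210946/20596595505x_2 to the basis.

S(f_1,h_5): lcm = x_1x_2^3. S = 2/11x_1^2x_2 - 93931/382492x_1x_2^2 + 368569/764984x_2^3 + 12/11x_1^2 - 531066/478115x_1x_2 - 120/8693x_2^2.
  reduce S modulo (f_1, f_2, f_3, f_4, h_5, h_6, h_7, h_8):
  remainder -182922786260184/1979909834871755x_2 ≠ 0; add h_9 = -182922786260184/1979909834871755x_2 to the basis.

The other S-polynomials (S(f_1,f_2), S(f_1,f_4), S(f_2,h_5), S(f_3,h_5), S(f_4,h_5), S(f_1,h_6), S(f_2,h_6), S(f_3,h_6), S(f_4,h_6), S(h_5,h_6), S(f_1,h_7), S(f_2,h_7), S(f_3,h_7), S(f_4,h_7), S(h_5,h_7), S(h_6,h_7), S(f_1,h_8), S(f_2,h_8), S(f_3,h_8), S(f_4,h_8), S(h_5,h_8), S(h_6,h_8), S(h_7,h_8), S(f_1,h_9), S(f_2,h_9), S(f_3,h_9), S(f_4,h_9), S(h_5,h_9), S(h_6,h_9), S(h_7,h_9), S(h_8,h_9)) all reduce to 0 modulo the current basis, so we have a Gröbner basis.
Inter-reduce: drop elements whose leading term is divisible by another's, tail-reduce, and make monic.
Reduced Gröbner basis: {x_1, x_2}.
Label its elements g_1 = x_1, g_2 = x_2.

Reduce p = 5x_1 + 4x_2 + 4 modulo G:
  leading term x_1: subtract (5)·g_1 from 5x_1 + 4x_2 + 4 → 4x_2 + 4
  leading term x_2: subtract (4)·g_2 from 4x_2 + 4 → 4
  leading term 1: no divisor's leading term divides it; move 4 to the remainder.
  normal form = 4.
The normal form is nonzero, so p ∉ I. Since p minus its normal form lies in I, I + (p) = I + (r) where r = 4; decide whether this ideal is the whole ring.
Here r = 4 is a nonzero constant, hence a unit: 1 ∈ I + (p), the Gröbner basis of I + (p) is {1}, and the enlarged system has no common solution — adjoining p is inconsistent.

The remainder on division by a Gröbner basis is unique — it is the normal form.

Adjoining 5x_1 + 4x_2 + 4 makes the ideal the whole ring: the system is inconsistent.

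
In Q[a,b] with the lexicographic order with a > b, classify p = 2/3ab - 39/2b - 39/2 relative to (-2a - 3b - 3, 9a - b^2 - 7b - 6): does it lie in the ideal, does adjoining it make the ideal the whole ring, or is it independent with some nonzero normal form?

First compute the reduced Gröbner basis of I by Buchberger's algorithm.
f_1 = -2a - 3b - 3, LT = a.
f_2 = 9a - b^2 - 7b - 6, LT = a.

S(f_1,f_2): lcm = a. S = 1/9b^2 + 41/18b + 13/6.
  leading term b^2: no divisor's leading term divides it; move 1/9b^2 to the remainder.
  leading term b: no divisor's leading term divides it; move 41/18b to the remainder.
  leading term 1: no divisor's leading term divides it; move 13/6 to the remainder.
  remainder 1/9b^2 + 41/18b + 13/6 ≠ 0; add h_3 = 1/9b^2 + 41/18b + 13/6 to the basis.

The other S-polynomials (S(f_1,h_3), S(f_2,h_3)) all reduce to 0 modulo the current basis, so we have a Gröbner basis.
Inter-reduce: drop elements whose leading term is divisible by another's, tail-reduce, and make monic.
Reduced Gröbner basis: {a + 3/2b + 3/2, b^2 + 41/2b + 39/2}.
Label its elements g_1 = a + 3/2b + 3/2, g_2 = b^2 + 41/2b + 39/2.

Reduce p = 2/3ab - 39/2b - 39/2 modulo G:
  leading term ab: subtract (2/3b)·g_1 from 2/3ab - 39/2b - 39/2 → -b^2 - 41/2b - 39/2
  leading term b^2: subtract (-1)·g_2 from -b^2 - 41/2b - 39/2 → 0
  normal form = 0.
Since the normal form is 0, p ∈ I.

The remainder on division by a Gröbner basis is unique — it is the normal form.

2/3ab - 39/2b - 39/2 lies in I (it reduces to 0).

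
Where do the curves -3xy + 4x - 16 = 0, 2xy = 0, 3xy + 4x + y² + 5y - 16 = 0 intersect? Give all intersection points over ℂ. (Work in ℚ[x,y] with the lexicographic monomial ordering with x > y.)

Compute a lex Gröbner basis by Buchberger's algorithm.
f_1 = -3xy + 4x - 16, LT = xy.
f_2 = 2xy, LT = xy.
f_3 = 3xy + 4x + y² + 5y - 16, LT = xy.

S(f_1,f_2): lcm = xy. S = -4/3x + 16/3.
  leading term x: no divisor's leading term divides it; move -4/3x to the remainder.
  leading term 1: no divisor's leading term divides it; move 16/3 to the remainder.
  remainder -4/3x + 16/3 ≠ 0; add h_4 = -4/3x + 16/3 to the basis.

S(f_1,f_3): lcm = xy. S = -8/3x - ⅓y² - 5/3y + 32/3.
  leading term x: subtract (2)·h_4 from -8/3x - ⅓y² - 5/3y + 32/3 → -⅓y² - 5/3y
  leading term y²: no divisor's leading term divides it; move -⅓y² to the remainder.
  leading term y: no divisor's leading term divides it; move -5/3y to the remainder.
  remainder -⅓y² - 5/3y ≠ 0; add h_5 = -⅓y² - 5/3y to the basis.

S(f_1,h_4): lcm = xy. S = -4/3x + 4y + 16/3.
  leading term x: subtract (1)·h_4 from -4/3x + 4y + 16/3 → 4y
  leading term y: no divisor's leading term divides it; move 4y to the remainder.
  remainder 4y ≠ 0; add h_6 = 4y to the basis.

The other S-polynomials (S(f_2,f_3), S(f_2,h_4), S(f_3,h_4), S(f_1,h_5), S(f_2,h_5), S(f_3,h_5), S(h_4,h_5), S(f_1,h_6), S(f_2,h_6), S(f_3,h_6), S(h_4,h_6), S(h_5,h_6)) all reduce to 0 modulo the current basis, so we have a Gröbner basis.
Inter-reduce: drop elements whose leading term is divisible by another's, tail-reduce, and make monic.
Reduced Gröbner basis: {x - 4, y}.

Since the basis is lex-ordered, y is univariate in y. Its roots are {0}. Back-substituting each root into the other basis elements fixes the other coordinates.
  y = 0: the earlier basis element becomes x - 4 = 0, giving x = 4 — point (4, 0).
Substituting each solution back into the original system confirms all equations vanish.

{(4, 0)}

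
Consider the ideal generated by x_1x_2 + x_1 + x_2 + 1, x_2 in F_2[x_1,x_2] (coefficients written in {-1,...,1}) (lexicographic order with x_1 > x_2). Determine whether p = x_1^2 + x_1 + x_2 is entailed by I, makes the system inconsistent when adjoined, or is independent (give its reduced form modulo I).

x_1^2 + x_1 + x_2 lies in I (it reduces to 0).

First compute the reduced Gröbner basis of I by Buchberger's algorithm.
f_1 = x_1x_2 + x_1 + x_2 + 1, LT = x_1x_2.
f_2 = x_2, LT = x_2.

S(f_1,f_2): lcm = x_1x_2. S = x_1 + x_2 + 1.
  leading term x_1: no divisor's leading term divides it; move x_1 to the remainder.
  leading term x_2: subtract (1)·f_2 from x_2 + 1 → 1
  leading term 1: no divisor's leading term divides it; move 1 to the remainder.
  remainder x_1 + 1 ≠ 0; add h_3 = x_1 + 1 to the basis.

S(f_1,h_3): lcm = x_1x_2. S = x_1 + 1.
  leading term x_1: subtract (1)·h_3 from x_1 + 1 → 0
  remainder 0.

S(f_2,h_3): leading monomials are coprime, so the S-polynomial reduces to 0 (Buchberger's first criterion).
Every S-polynomial of the final basis reduces to 0, so we have a Gröbner basis.
Inter-reduce: drop elements whose leading term is divisible by another's, tail-reduce, and make monic.
Reduced Gröbner basis: {x_1 + 1, x_2}.
Label its elements g_1 = x_1 + 1, g_2 = x_2.

Reduce p = x_1^2 + x_1 + x_2 modulo G:
  leading term x_1^2: subtract (x_1)·g_1 from x_1^2 + x_1 + x_2 → x_2
  leading term x_2: subtract (1)·g_2 from x_2 → 0
  normal form = 0.
Since the normal form is 0, p ∈ I.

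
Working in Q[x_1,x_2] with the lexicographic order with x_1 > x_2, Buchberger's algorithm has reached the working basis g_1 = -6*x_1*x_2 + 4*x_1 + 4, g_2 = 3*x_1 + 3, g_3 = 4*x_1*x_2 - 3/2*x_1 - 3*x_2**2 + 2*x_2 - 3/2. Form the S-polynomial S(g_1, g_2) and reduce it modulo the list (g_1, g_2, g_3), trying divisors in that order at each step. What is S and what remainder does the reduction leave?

lcm(LM(g_1), LM(g_2)) = x_1*x_2.
S = (lcm/LT(g_1))·g_1 − (lcm/LT(g_2))·g_2 = -2/3*x_1 - x_2 - 2/3.
Reduce S modulo (g_1, g_2, g_3) in that order:
  leading term x_1: subtract (-2/9)·g_2 from -2/3*x_1 - x_2 - 2/3 → -x_2
  leading term x_2: no divisor's leading term divides it; move -x_2 to the remainder.
The remainder -x_2 is nonzero, so it would be added as the next basis element.

S(g_1, g_2) = -2/3*x_1 - x_2 - 2/3; remainder on division = -x_2.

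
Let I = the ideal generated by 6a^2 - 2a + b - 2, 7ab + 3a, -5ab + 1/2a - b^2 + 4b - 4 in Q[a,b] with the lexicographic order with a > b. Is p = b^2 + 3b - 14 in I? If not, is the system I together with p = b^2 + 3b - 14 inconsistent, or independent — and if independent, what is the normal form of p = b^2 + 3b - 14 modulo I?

Adjoining b^2 + 3b - 14 makes the ideal the whole ring: the system is inconsistent.

First compute the reduced Gröbner basis of I by Buchberger's algorithm.
f_1 = 6a^2 - 2a + b - 2, LT = a^2.
f_2 = 7ab + 3a, LT = ab.
f_3 = -5ab + 1/2a - b^2 + 4b - 4, LT = ab.

S(f_1,f_2): lcm = a^2b. S = -3/7a^2 - 1/3ab + 1/6b^2 - 1/3b.
  leading term a^2: subtract (-1/14)·f_1 from -3/7a^2 - 1/3ab + 1/6b^2 - 1/3b → -1/3ab - 1/7a + 1/6b^2 - 11/42b - 1/7
  leading term ab: subtract (-1/21)·f_2 from -1/3ab - 1/7a + 1/6b^2 - 11/42b - 1/7 → 1/6b^2 - 11/42b - 1/7
  leading term b^2: no divisor's leading term divides it; move 1/6b^2 to the remainder.
  leading term b: no divisor's leading term divides it; move -11/42b to the remainder.
  leading term 1: no divisor's leading term divides it; move -1/7 to the remainder.
  remainder 1/6b^2 - 11/42b - 1/7 ≠ 0; add h_4 = 1/6b^2 - 11/42b - 1/7 to the basis.

S(f_1,f_3): lcm = a^2b. S = 1/10a^2 - 1/5ab^2 + 7/15ab - 4/5a + 1/6b^2 - 1/3b.
  leading term a^2: subtract (1/60)·f_1 from 1/10a^2 - 1/5ab^2 + 7/15ab - 4/5a + 1/6b^2 - 1/3b → -1/5ab^2 + 7/15ab - 23/30a + 1/6b^2 - 7/20b + 1/30
  leading term ab^2: subtract (-1/35b)·f_2 from -1/5ab^2 + 7/15ab - 23/30a + 1/6b^2 - 7/20b + 1/30 → 58/105ab - 23/30a + 1/6b^2 - 7/20b + 1/30
  leading term ab: subtract (58/735)·f_2 from 58/105ab - 23/30a + 1/6b^2 - 7/20b + 1/30 → -295/294a + 1/6b^2 - 7/20b + 1/30
  leading term a: no divisor's leading term divides it; move -295/294a to the remainder.
  leading term b^2: subtract (1)·h_4 from 1/6b^2 - 7/20b + 1/30 → -37/420b + 37/210
  leading term b: no divisor's leading term divides it; move -37/420b to the remainder.
  leading term 1: no divisor's leading term divides it; move 37/210 to the remainder.
  remainder -295/294a - 37/420b + 37/210 ≠ 0; add h_5 = -295/294a - 37/420b + 37/210 to the basis.

S(f_2,f_3): lcm = ab. S = 37/70a - 1/5b^2 + 4/5b - 4/5.
  leading term a: subtract (-777/1475)·h_5 from 37/70a - 1/5b^2 + 4/5b - 4/5 → -1/5b^2 + 22231/29500b - 10431/14750
  leading term b^2: subtract (-6/5)·h_4 from -1/5b^2 + 22231/29500b - 10431/14750 → 90717/206500b - 90717/103250
  leading term b: no divisor's leading term divides it; move 90717/206500b to the remainder.
  leading term 1: no divisor's leading term divides it; move -90717/103250 to the remainder.
  remainder 90717/206500b - 90717/103250 ≠ 0; add h_6 = 90717/206500b - 90717/103250 to the basis.

The other S-polynomials (S(f_1,h_4), S(f_2,h_4), S(f_3,h_4), S(f_1,h_5), S(f_2,h_5), S(f_3,h_5), S(h_4,h_5), S(f_1,h_6), S(f_2,h_6), S(f_3,h_6), S(h_4,h_6), S(h_5,h_6)) all reduce to 0 modulo the current basis, so we have a Gröbner basis.
Inter-reduce: drop elements whose leading term is divisible by another's, tail-reduce, and make monic.
Reduced Gröbner basis: {a, b - 2}.
Label its elements g_1 = a, g_2 = b - 2.

Reduce p = b^2 + 3b - 14 modulo G:
  leading term b^2: subtract (b)·g_2 from b^2 + 3b - 14 → 5b - 14
  leading term b: subtract (5)·g_2 from 5b - 14 → -4
  leading term 1: no divisor's leading term divides it; move -4 to the remainder.
  normal form = -4.
The normal form is nonzero, so p ∉ I. Since p minus its normal form lies in I, I + (p) = I + (r) where r = -4; decide whether this ideal is the whole ring.
Here r = -4 is a nonzero constant, hence a unit: 1 ∈ I + (p), the Gröbner basis of I + (p) is {1}, and the enlarged system has no common solution — adjoining p is inconsistent.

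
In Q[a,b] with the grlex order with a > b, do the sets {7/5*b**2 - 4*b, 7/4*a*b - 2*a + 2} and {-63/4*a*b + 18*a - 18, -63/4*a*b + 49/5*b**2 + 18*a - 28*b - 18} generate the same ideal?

Yes, the ideals are equal.

Equality of ideals is decidable: compute both reduced Gröbner bases (unique for the ordering) and check whether they agree.
Buchberger on the first generating set:
f_1 = 7/5*b**2 - 4*b, LT = b**2.
f_2 = 7/4*a*b - 2*a + 2, LT = a*b.

S(f_1,f_2): lcm = a*b**2. S = -12/7*a*b - 8/7*b.
  reduce S modulo (f_1, f_2):
  remainder -96/49*a - 8/7*b + 96/49 ≠ 0; add g_3 = -96/49*a - 8/7*b + 96/49 to the basis.

The other S-polynomials (S(f_1,g_3), S(f_2,g_3)) all reduce to 0 modulo the current basis, so we have a Gröbner basis.
Inter-reduce: drop elements whose leading term is divisible by another's, tail-reduce, and make monic.
Reduced Gröbner basis: {b**2 - 20/7*b, a + 7/12*b - 1}.

Buchberger on the second generating set:
h_1 = -63/4*a*b + 18*a - 18, LT = a*b.
h_2 = -63/4*a*b + 49/5*b**2 + 18*a - 28*b - 18, LT = a*b.

S(h_1,h_2): lcm = a*b. S = 28/45*b**2 - 16/9*b.
  reduce S modulo (h_1, h_2):
  remainder 28/45*b**2 - 16/9*b ≠ 0; add k_3 = 28/45*b**2 - 16/9*b to the basis.

S(h_1,k_3): lcm = a*b**2. S = 12/7*a*b + 8/7*b.
  reduce S modulo (h_1, h_2, k_3):
  remainder 96/49*a + 8/7*b - 96/49 ≠ 0; add k_4 = 96/49*a + 8/7*b - 96/49 to the basis.

The other S-polynomials (S(h_2,k_3), S(h_1,k_4), S(h_2,k_4), S(k_3,k_4)) all reduce to 0 modulo the current basis, so we have a Gröbner basis.
Inter-reduce: drop elements whose leading term is divisible by another's, tail-reduce, and make monic.
Reduced Gröbner basis: {b**2 - 20/7*b, a + 7/12*b - 1}.

The two bases agree; hence the ideals are identical.
The choice of monomial ordering does not affect the verdict — as long as both bases are computed under the same ordering, their equality decides ideal equality.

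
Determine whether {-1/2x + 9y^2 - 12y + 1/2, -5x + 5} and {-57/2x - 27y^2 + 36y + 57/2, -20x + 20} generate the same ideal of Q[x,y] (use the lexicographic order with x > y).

For a fixed monomial order, each ideal has a unique reduced Gröbner basis; comparing bases decides equality.
Buchberger on the first generating set:
f_1 = -1/2x + 9y^2 - 12y + 1/2, LT = x.
f_2 = -5x + 5, LT = x.

S(f_1,f_2): lcm = x. S = -18y^2 + 24y.
  leading term y^2: no divisor's leading term divides it; move -18y^2 to the remainder.
  leading term y: no divisor's leading term divides it; move 24y to the remainder.
  remainder -18y^2 + 24y ≠ 0; add g_3 = -18y^2 + 24y to the basis.

The other S-polynomials (S(f_1,g_3), S(f_2,g_3)) all reduce to 0 modulo the current basis, so we have a Gröbner basis.
Inter-reduce: drop elements whose leading term is divisible by another's, tail-reduce, and make monic.
Reduced Gröbner basis: {x - 1, y^2 - 4/3y}.

Buchberger on the second generating set:
h_1 = -57/2x - 27y^2 + 36y + 57/2, LT = x.
h_2 = -20x + 20, LT = x.

S(h_1,h_2): lcm = x. S = 18/19y^2 - 24/19y.
  leading term y^2: no divisor's leading term divides it; move 18/19y^2 to the remainder.
  leading term y: no divisor's leading term divides it; move -24/19y to the remainder.
  remainder 18/19y^2 - 24/19y ≠ 0; add k_3 = 18/19y^2 - 24/19y to the basis.

The other S-polynomials (S(h_1,k_3), S(h_2,k_3)) all reduce to 0 modulo the current basis, so we have a Gröbner basis.
Inter-reduce: drop elements whose leading term is divisible by another's, tail-reduce, and make monic.
Reduced Gröbner basis: {x - 1, y^2 - 4/3y}.

These coincide, so the ideals are equal.

Yes, the ideals are equal.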